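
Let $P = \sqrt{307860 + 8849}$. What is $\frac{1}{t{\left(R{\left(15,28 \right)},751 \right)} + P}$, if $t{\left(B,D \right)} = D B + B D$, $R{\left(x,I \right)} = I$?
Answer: $\frac{42056}{1768390427} - \frac{\sqrt{316709}}{1768390427} \approx 2.3464 \cdot 10^{-5}$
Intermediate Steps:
$t{\left(B,D \right)} = 2 B D$ ($t{\left(B,D \right)} = B D + B D = 2 B D$)
$P = \sqrt{316709} \approx 562.77$
$\frac{1}{t{\left(R{\left(15,28 \right)},751 \right)} + P} = \frac{1}{2 \cdot 28 \cdot 751 + \sqrt{316709}} = \frac{1}{42056 + \sqrt{316709}}$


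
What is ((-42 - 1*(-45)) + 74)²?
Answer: 5929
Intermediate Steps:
((-42 - 1*(-45)) + 74)² = ((-42 + 45) + 74)² = (3 + 74)² = 77² = 5929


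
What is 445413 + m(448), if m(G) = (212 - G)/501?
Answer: 223151677/501 ≈ 4.4541e+5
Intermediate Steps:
m(G) = 212/501 - G/501 (m(G) = (212 - G)*(1/501) = 212/501 - G/501)
445413 + m(448) = 445413 + (212/501 - 1/501*448) = 445413 + (212/501 - 448/501) = 445413 - 236/501 = 223151677/501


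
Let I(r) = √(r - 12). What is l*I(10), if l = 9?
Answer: 9*I*√2 ≈ 12.728*I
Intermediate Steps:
I(r) = √(-12 + r)
l*I(10) = 9*√(-12 + 10) = 9*√(-2) = 9*(I*√2) = 9*I*√2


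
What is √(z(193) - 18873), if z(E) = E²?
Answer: 2*√4594 ≈ 135.56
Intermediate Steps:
√(z(193) - 18873) = √(193² - 18873) = √(37249 - 18873) = √18376 = 2*√4594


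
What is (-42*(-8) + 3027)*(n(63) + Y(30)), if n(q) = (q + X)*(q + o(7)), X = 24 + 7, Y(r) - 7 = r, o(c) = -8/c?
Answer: 137751843/7 ≈ 1.9679e+7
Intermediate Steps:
Y(r) = 7 + r
X = 31
n(q) = (31 + q)*(-8/7 + q) (n(q) = (q + 31)*(q - 8/7) = (31 + q)*(q - 8*⅐) = (31 + q)*(q - 8/7) = (31 + q)*(-8/7 + q))
(-42*(-8) + 3027)*(n(63) + Y(30)) = (-42*(-8) + 3027)*((-248/7 + 63² + (209/7)*63) + (7 + 30)) = (336 + 3027)*((-248/7 + 3969 + 1881) + 37) = 3363*(40702/7 + 37) = 3363*(40961/7) = 137751843/7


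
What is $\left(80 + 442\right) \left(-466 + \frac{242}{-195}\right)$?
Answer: $- \frac{15853488}{65} \approx -2.439 \cdot 10^{5}$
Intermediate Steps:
$\left(80 + 442\right) \left(-466 + \frac{242}{-195}\right) = 522 \left(-466 + 242 \left(- \frac{1}{195}\right)\right) = 522 \left(-466 - \frac{242}{195}\right) = 522 \left(- \frac{91112}{195}\right) = - \frac{15853488}{65}$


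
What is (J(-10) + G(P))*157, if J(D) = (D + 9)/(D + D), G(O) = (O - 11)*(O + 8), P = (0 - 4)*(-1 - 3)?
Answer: 376957/20 ≈ 18848.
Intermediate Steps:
P = 16 (P = -4*(-4) = 16)
G(O) = (-11 + O)*(8 + O)
J(D) = (9 + D)/(2*D) (J(D) = (9 + D)/((2*D)) = (9 + D)*(1/(2*D)) = (9 + D)/(2*D))
(J(-10) + G(P))*157 = ((½)*(9 - 10)/(-10) + (-88 + 16² - 3*16))*157 = ((½)*(-⅒)*(-1) + (-88 + 256 - 48))*157 = (1/20 + 120)*157 = (2401/20)*157 = 376957/20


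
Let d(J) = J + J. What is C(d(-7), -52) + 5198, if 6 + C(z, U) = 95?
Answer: 5287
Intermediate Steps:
d(J) = 2*J
C(z, U) = 89 (C(z, U) = -6 + 95 = 89)
C(d(-7), -52) + 5198 = 89 + 5198 = 5287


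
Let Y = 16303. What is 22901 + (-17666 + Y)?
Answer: 21538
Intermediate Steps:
22901 + (-17666 + Y) = 22901 + (-17666 + 16303) = 22901 - 1363 = 21538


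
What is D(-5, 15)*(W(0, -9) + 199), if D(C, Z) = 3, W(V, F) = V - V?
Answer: 597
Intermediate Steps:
W(V, F) = 0
D(-5, 15)*(W(0, -9) + 199) = 3*(0 + 199) = 3*199 = 597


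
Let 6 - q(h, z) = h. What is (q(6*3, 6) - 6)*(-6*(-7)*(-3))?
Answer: 2268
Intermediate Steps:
q(h, z) = 6 - h
(q(6*3, 6) - 6)*(-6*(-7)*(-3)) = ((6 - 6*3) - 6)*(-6*(-7)*(-3)) = ((6 - 1*18) - 6)*(42*(-3)) = ((6 - 18) - 6)*(-126) = (-12 - 6)*(-126) = -18*(-126) = 2268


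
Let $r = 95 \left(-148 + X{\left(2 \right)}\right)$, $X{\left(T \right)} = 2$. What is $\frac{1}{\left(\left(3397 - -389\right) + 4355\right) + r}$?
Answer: $- \frac{1}{5729} \approx -0.00017455$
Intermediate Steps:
$r = -13870$ ($r = 95 \left(-148 + 2\right) = 95 \left(-146\right) = -13870$)
$\frac{1}{\left(\left(3397 - -389\right) + 4355\right) + r} = \frac{1}{\left(\left(3397 - -389\right) + 4355\right) - 13870} = \frac{1}{\left(\left(3397 + 389\right) + 4355\right) - 13870} = \frac{1}{\left(3786 + 4355\right) - 13870} = \frac{1}{8141 - 13870} = \frac{1}{-5729} = - \frac{1}{5729}$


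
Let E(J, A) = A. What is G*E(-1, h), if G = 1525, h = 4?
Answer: 6100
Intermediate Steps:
G*E(-1, h) = 1525*4 = 6100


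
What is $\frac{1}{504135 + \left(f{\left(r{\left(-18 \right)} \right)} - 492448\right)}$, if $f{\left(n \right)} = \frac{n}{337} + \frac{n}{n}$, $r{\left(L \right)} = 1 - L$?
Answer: $\frac{337}{3938875} \approx 8.5557 \cdot 10^{-5}$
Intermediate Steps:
$f{\left(n \right)} = 1 + \frac{n}{337}$ ($f{\left(n \right)} = n \frac{1}{337} + 1 = \frac{n}{337} + 1 = 1 + \frac{n}{337}$)
$\frac{1}{504135 + \left(f{\left(r{\left(-18 \right)} \right)} - 492448\right)} = \frac{1}{504135 + \left(\left(1 + \frac{1 - -18}{337}\right) - 492448\right)} = \frac{1}{504135 - \left(492447 - \frac{1 + 18}{337}\right)} = \frac{1}{504135 + \left(\left(1 + \frac{1}{337} \cdot 19\right) - 492448\right)} = \frac{1}{504135 + \left(\left(1 + \frac{19}{337}\right) - 492448\right)} = \frac{1}{504135 + \left(\frac{356}{337} - 492448\right)} = \frac{1}{504135 - \frac{165954620}{337}} = \frac{1}{\frac{3938875}{337}} = \frac{337}{3938875}$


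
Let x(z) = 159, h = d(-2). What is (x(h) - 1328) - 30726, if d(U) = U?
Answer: -31895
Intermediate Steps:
h = -2
(x(h) - 1328) - 30726 = (159 - 1328) - 30726 = -1169 - 30726 = -31895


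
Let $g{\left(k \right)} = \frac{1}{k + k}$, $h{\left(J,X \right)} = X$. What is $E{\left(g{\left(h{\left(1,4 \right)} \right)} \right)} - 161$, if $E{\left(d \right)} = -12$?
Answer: $-173$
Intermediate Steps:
$g{\left(k \right)} = \frac{1}{2 k}$
$E{\left(g{\left(h{\left(1,4 \right)} \right)} \right)} - 161 = -12 - 161 = -173$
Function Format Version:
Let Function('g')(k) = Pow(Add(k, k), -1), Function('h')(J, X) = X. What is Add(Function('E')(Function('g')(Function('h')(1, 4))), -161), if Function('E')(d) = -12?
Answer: -173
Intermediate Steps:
Function('g')(k) = Mul(Rational(1, 2), Pow(k, -1)) (Function('g')(k) = Pow(Mul(2, k), -1) = Mul(Rational(1, 2), Pow(k, -1)))
Add(Function('E')(Function('g')(Function('h')(1, 4))), -161) = Add(-12, -161) = -173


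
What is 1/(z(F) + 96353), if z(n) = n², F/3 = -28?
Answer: 1/103409 ≈ 9.6703e-6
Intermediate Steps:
F = -84 (F = 3*(-28) = -84)
1/(z(F) + 96353) = 1/((-84)² + 96353) = 1/(7056 + 96353) = 1/103409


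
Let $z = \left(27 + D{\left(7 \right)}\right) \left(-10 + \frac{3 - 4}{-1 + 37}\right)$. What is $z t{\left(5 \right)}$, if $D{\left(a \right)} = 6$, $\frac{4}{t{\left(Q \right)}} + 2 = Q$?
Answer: $- \frac{3971}{9} \approx -441.22$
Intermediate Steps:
$t{\left(Q \right)} = \frac{4}{-2 + Q}$
$z = - \frac{3971}{12}$ ($z = \left(27 + 6\right) \left(-10 + \frac{3 - 4}{-1 + 37}\right) = 33 \left(-10 - \frac{1}{36}\right) = 33 \left(- \frac{361}{36}\right) = - \frac{3971}{12} \approx -330.92$)
$z t{\left(5 \right)} = - \frac{3971 \frac{4}{-2 + 5}}{12} = - \frac{3971 \cdot \frac{4}{3}}{12} = - \frac{3971 \cdot 4 \cdot \frac{1}{3}}{12} = \left(- \frac{3971}{12}\right) \frac{4}{3} = - \frac{3971}{9}$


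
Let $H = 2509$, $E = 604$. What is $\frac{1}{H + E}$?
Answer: $\frac{1}{3113} \approx 0.00032123$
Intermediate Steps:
$\frac{1}{H + E} = \frac{1}{2509 + 604} = \frac{1}{3113}$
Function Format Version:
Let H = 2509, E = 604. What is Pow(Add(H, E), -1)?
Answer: Rational(1, 3113) ≈ 0.00032123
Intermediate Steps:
Pow(Add(H, E), -1) = Pow(Add(2509, 604), -1) = Pow(3113, -1) = Rational(1, 3113)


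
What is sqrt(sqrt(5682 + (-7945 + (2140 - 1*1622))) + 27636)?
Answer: sqrt(27636 + I*sqrt(1745)) ≈ 166.24 + 0.126*I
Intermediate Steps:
sqrt(sqrt(5682 + (-7945 + (2140 - 1*1622))) + 27636) = sqrt(sqrt(5682 + (-7945 + (2140 - 1622))) + 27636) = sqrt(sqrt(5682 + (-7945 + 518)) + 27636) = sqrt(sqrt(5682 - 7427) + 27636) = sqrt(sqrt(-1745) + 27636) = sqrt(I*sqrt(1745) + 27636) = sqrt(27636 + I*sqrt(1745))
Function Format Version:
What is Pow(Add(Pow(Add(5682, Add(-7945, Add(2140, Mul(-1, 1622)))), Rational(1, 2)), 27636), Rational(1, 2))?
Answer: Pow(Add(27636, Mul(I, Pow(1745, Rational(1, 2)))), Rational(1, 2)) ≈ Add(166.24, Mul(0.126, I))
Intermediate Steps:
Pow(Add(Pow(Add(5682, Add(-7945, Add(2140, Mul(-1, 1622)))), Rational(1, 2)), 27636), Rational(1, 2)) = Pow(Add(Pow(Add(5682, Add(-7945, Add(2140, -1622))), Rational(1, 2)), 27636), Rational(1, 2)) = Pow(Add(Pow(Add(5682, Add(-7945, 518)), Rational(1, 2)), 27636), Rational(1, 2)) = Pow(Add(Pow(Add(5682, -7427), Rational(1, 2)), 27636), Rational(1, 2)) = Pow(Add(Pow(-1745, Rational(1, 2)), 27636), Rational(1, 2)) = Pow(Add(Mul(I, Pow(1745, Rational(1, 2))), 27636), Rational(1, 2)) = Pow(Add(27636, Mul(I, Pow(1745, Rational(1, 2)))), Rational(1, 2))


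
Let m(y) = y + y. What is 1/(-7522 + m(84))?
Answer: -1/7354 ≈ -0.00013598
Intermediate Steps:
m(y) = 2*y
1/(-7522 + m(84)) = 1/(-7522 + 2*84) = 1/(-7522 + 168) = 1/(-7354) = -1/7354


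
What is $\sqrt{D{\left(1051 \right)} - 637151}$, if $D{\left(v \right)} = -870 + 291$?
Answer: $i \sqrt{637730} \approx 798.58 i$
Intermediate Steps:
$D{\left(v \right)} = -579$
$\sqrt{D{\left(1051 \right)} - 637151} = \sqrt{-579 - 637151} = \sqrt{-637730} = i \sqrt{637730}$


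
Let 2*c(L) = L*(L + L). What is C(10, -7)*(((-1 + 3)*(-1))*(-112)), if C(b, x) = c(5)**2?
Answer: 140000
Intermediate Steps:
c(L) = L**2 (c(L) = (L*(L + L))/2 = (L*(2*L))/2 = (2*L**2)/2 = L**2)
C(b, x) = 625 (C(b, x) = (5**2)**2 = 25**2 = 625)
C(10, -7)*(((-1 + 3)*(-1))*(-112)) = 625*(((-1 + 3)*(-1))*(-112)) = 625*((2*(-1))*(-112)) = 625*(-2*(-112)) = 625*224 = 140000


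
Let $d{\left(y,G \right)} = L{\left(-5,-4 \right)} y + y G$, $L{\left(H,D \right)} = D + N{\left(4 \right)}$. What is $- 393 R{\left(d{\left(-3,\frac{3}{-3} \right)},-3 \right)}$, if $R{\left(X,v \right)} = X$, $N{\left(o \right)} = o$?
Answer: $-1179$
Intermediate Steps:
$L{\left(H,D \right)} = 4 + D$ ($L{\left(H,D \right)} = D + 4 = 4 + D$)
$d{\left(y,G \right)} = G y$ ($d{\left(y,G \right)} = \left(4 - 4\right) y + y G = 0 y + G y = 0 + G y = G y$)
$- 393 R{\left(d{\left(-3,\frac{3}{-3} \right)},-3 \right)} = - 393 \frac{3}{-3} \left(-3\right) = - 393 \cdot 3 \left(- \frac{1}{3}\right) \left(-3\right) = - 393 \left(\left(-1\right) \left(-3\right)\right) = \left(-393\right) 3 = -1179$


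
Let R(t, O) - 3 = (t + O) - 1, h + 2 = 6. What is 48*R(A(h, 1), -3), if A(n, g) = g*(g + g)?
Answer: 48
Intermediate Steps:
h = 4 (h = -2 + 6 = 4)
A(n, g) = 2*g² (A(n, g) = g*(2*g) = 2*g²)
R(t, O) = 2 + O + t (R(t, O) = 3 + ((t + O) - 1) = 3 + ((O + t) - 1) = 3 + (-1 + O + t) = 2 + O + t)
48*R(A(h, 1), -3) = 48*(2 - 3 + 2*1²) = 48*(2 - 3 + 2*1) = 48*(2 - 3 + 2) = 48*1 = 48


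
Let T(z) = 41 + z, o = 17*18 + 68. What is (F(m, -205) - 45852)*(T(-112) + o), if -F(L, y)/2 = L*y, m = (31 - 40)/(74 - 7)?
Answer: -931959522/67 ≈ -1.3910e+7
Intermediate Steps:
m = -9/67 ≈ -0.13433
F(L, y) = -2*L*y
o = 374 (o = 306 + 68 = 374)
(F(m, -205) - 45852)*(T(-112) + o) = (-2*(-9/67)*(-205) - 45852)*((41 - 112) + 374) = (-3690/67 - 45852)*(-71 + 374) = -3075774/67*303 = -931959522/67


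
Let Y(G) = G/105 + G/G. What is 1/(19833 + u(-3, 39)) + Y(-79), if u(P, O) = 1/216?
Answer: 111404834/449812545 ≈ 0.24767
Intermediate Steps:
u(P, O) = 1/216
Y(G) = 1 + G/105 (Y(G) = G*(1/105) + 1 = G/105 + 1 = 1 + G/105)
1/(19833 + u(-3, 39)) + Y(-79) = 1/(19833 + 1/216) + (1 + (1/105)*(-79)) = 1/(4283929/216) + (1 - 79/105) = 216/4283929 + 26/105 = 111404834/449812545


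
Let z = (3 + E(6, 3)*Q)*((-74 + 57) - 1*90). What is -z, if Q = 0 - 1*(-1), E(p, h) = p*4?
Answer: 2889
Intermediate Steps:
E(p, h) = 4*p
Q = 1 (Q = 0 + 1 = 1)
z = -2889 (z = (3 + (4*6)*1)*((-74 + 57) - 1*90) = (3 + 24*1)*(-17 - 90) = (3 + 24)*(-107) = 27*(-107) = -2889)
-z = -1*(-2889) = 2889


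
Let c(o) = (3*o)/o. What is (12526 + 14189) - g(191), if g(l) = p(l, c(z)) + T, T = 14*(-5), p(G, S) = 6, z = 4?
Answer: 26779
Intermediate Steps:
c(o) = 3
T = -70
g(l) = -64 (g(l) = 6 - 70 = -64)
(12526 + 14189) - g(191) = (12526 + 14189) - 1*(-64) = 26715 + 64 = 26779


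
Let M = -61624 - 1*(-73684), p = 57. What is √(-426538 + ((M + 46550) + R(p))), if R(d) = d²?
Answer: I*√364679 ≈ 603.89*I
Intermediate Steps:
M = 12060 (M = -61624 + 73684 = 12060)
√(-426538 + ((M + 46550) + R(p))) = √(-426538 + ((12060 + 46550) + 57²)) = √(-426538 + (58610 + 3249)) = √(-426538 + 61859) = √(-364679) = I*√364679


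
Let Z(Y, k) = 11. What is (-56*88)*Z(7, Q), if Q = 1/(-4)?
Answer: -54208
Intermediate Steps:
Q = -¼ ≈ -0.25000
(-56*88)*Z(7, Q) = -56*88*11 = -4928*11 = -54208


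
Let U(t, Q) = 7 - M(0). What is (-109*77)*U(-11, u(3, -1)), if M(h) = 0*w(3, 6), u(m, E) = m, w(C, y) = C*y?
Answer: -58751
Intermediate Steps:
M(h) = 0 (M(h) = 0*(3*6) = 0*18 = 0)
U(t, Q) = 7 (U(t, Q) = 7 - 1*0 = 7 + 0 = 7)
(-109*77)*U(-11, u(3, -1)) = -109*77*7 = -8393*7 = -58751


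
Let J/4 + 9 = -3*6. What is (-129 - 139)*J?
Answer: 28944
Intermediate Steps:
J = -108 (J = -36 + 4*(-3*6) = -36 + 4*(-18) = -36 - 72 = -108)
(-129 - 139)*J = (-129 - 139)*(-108) = -268*(-108) = 28944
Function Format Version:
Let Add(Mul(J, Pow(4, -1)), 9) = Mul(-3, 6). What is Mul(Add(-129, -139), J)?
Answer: 28944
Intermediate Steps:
J = -108 (J = Add(-36, Mul(4, Mul(-3, 6))) = Add(-36, Mul(4, -18)) = Add(-36, -72) = -108)
Mul(Add(-129, -139), J) = Mul(Add(-129, -139), -108) = Mul(-268, -108) = 28944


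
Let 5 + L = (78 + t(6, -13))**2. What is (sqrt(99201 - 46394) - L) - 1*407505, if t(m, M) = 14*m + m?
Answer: -435724 + sqrt(52807) ≈ -4.3549e+5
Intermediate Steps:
t(m, M) = 15*m
L = 28219 (L = -5 + (78 + 15*6)**2 = -5 + (78 + 90)**2 = -5 + 168**2 = -5 + 28224 = 28219)
(sqrt(99201 - 46394) - L) - 1*407505 = (sqrt(99201 - 46394) - 1*28219) - 1*407505 = (sqrt(52807) - 28219) - 407505 = (-28219 + sqrt(52807)) - 407505 = -435724 + sqrt(52807)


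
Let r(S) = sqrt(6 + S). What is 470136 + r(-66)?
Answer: 470136 + 2*I*sqrt(15) ≈ 4.7014e+5 + 7.746*I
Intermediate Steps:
470136 + r(-66) = 470136 + sqrt(6 - 66) = 470136 + sqrt(-60) = 470136 + 2*I*sqrt(15)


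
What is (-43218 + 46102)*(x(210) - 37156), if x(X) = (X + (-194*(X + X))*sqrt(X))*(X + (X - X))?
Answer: 20026496 - 49347547200*sqrt(210) ≈ -7.1509e+11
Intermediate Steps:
x(X) = X*(X - 388*X**(3/2)) (x(X) = (X + (-388*X)*sqrt(X))*(X + 0) = (X + (-388*X)*sqrt(X))*X = (X - 388*X**(3/2))*X = X*(X - 388*X**(3/2)))
(-43218 + 46102)*(x(210) - 37156) = (-43218 + 46102)*((210**2 - 17110800*sqrt(210)) - 37156) = 2884*((44100 - 17110800*sqrt(210)) - 37156) = 2884*(6944 - 17110800*sqrt(210)) = 20026496 - 49347547200*sqrt(210)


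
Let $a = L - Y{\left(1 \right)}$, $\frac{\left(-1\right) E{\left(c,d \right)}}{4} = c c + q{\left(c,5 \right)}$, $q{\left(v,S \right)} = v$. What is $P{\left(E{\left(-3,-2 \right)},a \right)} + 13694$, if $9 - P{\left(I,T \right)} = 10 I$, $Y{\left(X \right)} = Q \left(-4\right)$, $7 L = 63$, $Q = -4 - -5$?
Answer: $13943$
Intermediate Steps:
$Q = 1$ ($Q = -4 + 5 = 1$)
$L = 9$ ($L = \frac{1}{7} \cdot 63 = 9$)
$Y{\left(X \right)} = -4$ ($Y{\left(X \right)} = 1 \left(-4\right) = -4$)
$E{\left(c,d \right)} = - 4 c - 4 c^{2}$ ($E{\left(c,d \right)} = - 4 \left(c c + c\right) = - 4 \left(c^{2} + c\right) = - 4 \left(c + c^{2}\right) = - 4 c - 4 c^{2}$)
$a = 13$ ($a = 9 - -4 = 9 + 4 = 13$)
$P{\left(I,T \right)} = 9 - 10 I$
$P{\left(E{\left(-3,-2 \right)},a \right)} + 13694 = \left(9 - 10 \cdot 4 \left(-3\right) \left(-1 - -3\right)\right) + 13694 = \left(9 - 10 \cdot 4 \left(-3\right) \left(-1 + 3\right)\right) + 13694 = \left(9 - 10 \cdot 4 \left(-3\right) 2\right) + 13694 = \left(9 - -240\right) + 13694 = \left(9 + 240\right) + 13694 = 249 + 13694 = 13943$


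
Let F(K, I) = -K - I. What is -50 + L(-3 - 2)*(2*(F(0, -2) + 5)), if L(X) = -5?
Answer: -120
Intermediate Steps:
F(K, I) = -I - K
-50 + L(-3 - 2)*(2*(F(0, -2) + 5)) = -50 - 10*((-1*(-2) - 1*0) + 5) = -50 - 10*((2 + 0) + 5) = -50 - 10*(2 + 5) = -50 - 10*7 = -50 - 5*14 = -50 - 70 = -120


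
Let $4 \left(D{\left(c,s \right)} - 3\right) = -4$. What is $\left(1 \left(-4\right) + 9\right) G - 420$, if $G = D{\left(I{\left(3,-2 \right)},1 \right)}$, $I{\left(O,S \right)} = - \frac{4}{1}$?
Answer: $-410$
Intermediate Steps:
$I{\left(O,S \right)} = -4$ ($I{\left(O,S \right)} = \left(-4\right) 1 = -4$)
$D{\left(c,s \right)} = 2$ ($D{\left(c,s \right)} = 3 + \frac{1}{4} \left(-4\right) = 3 - 1 = 2$)
$G = 2$
$\left(1 \left(-4\right) + 9\right) G - 420 = \left(1 \left(-4\right) + 9\right) 2 - 420 = \left(-4 + 9\right) 2 - 420 = 5 \cdot 2 - 420 = 10 - 420 = -410$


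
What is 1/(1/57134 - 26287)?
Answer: -57134/1501881457 ≈ -3.8042e-5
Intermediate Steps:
1/(1/57134 - 26287) = 1/(-1501881457/57134) = -57134/1501881457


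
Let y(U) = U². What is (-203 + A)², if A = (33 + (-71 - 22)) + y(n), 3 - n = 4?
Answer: 68644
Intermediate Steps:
n = -1 (n = 3 - 1*4 = 3 - 4 = -1)
A = -59 (A = (33 + (-71 - 22)) + (-1)² = (33 - 93) + 1 = -60 + 1 = -59)
(-203 + A)² = (-203 - 59)² = (-262)² = 68644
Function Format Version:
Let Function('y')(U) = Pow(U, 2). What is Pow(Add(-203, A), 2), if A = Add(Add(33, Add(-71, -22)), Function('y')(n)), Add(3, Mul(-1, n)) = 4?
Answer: 68644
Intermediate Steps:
n = -1 (n = Add(3, Mul(-1, 4)) = Add(3, -4) = -1)
A = -59 (A = Add(Add(33, Add(-71, -22)), Pow(-1, 2)) = Add(Add(33, -93), 1) = Add(-60, 1) = -59)
Pow(Add(-203, A), 2) = Pow(Add(-203, -59), 2) = Pow(-262, 2) = 68644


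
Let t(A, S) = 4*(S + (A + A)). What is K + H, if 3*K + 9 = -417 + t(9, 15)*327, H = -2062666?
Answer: -2048420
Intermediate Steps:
t(A, S) = 4*S + 8*A (t(A, S) = 4*(S + 2*A) = 4*S + 8*A)
K = 14246 (K = -3 + (-417 + (4*15 + 8*9)*327)/3 = -3 + (-417 + (60 + 72)*327)/3 = -3 + (-417 + 132*327)/3 = -3 + (-417 + 43164)/3 = -3 + (⅓)*42747 = -3 + 14249 = 14246)
K + H = 14246 - 2062666 = -2048420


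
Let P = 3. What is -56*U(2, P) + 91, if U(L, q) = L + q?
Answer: -189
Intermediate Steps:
-56*U(2, P) + 91 = -56*(2 + 3) + 91 = -56*5 + 91 = -280 + 91 = -189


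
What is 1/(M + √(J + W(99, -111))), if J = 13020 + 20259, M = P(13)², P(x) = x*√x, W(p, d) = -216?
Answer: 2197/4793746 - √33063/4793746 ≈ 0.00042037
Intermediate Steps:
P(x) = x^(3/2)
M = 2197 (M = (13^(3/2))² = (13*√13)² = 2197)
J = 33279
1/(M + √(J + W(99, -111))) = 1/(2197 + √(33279 - 216)) = 1/(2197 + √33063)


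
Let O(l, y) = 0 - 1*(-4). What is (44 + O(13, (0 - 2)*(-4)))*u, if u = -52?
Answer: -2496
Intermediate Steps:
O(l, y) = 4 (O(l, y) = 0 + 4 = 4)
(44 + O(13, (0 - 2)*(-4)))*u = (44 + 4)*(-52) = 48*(-52) = -2496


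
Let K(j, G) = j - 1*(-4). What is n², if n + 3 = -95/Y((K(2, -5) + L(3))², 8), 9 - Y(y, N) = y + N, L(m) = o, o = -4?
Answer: 7396/9 ≈ 821.78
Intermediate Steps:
L(m) = -4
K(j, G) = 4 + j (K(j, G) = j + 4 = 4 + j)
Y(y, N) = 9 - N - y (Y(y, N) = 9 - (y + N) = 9 - (N + y) = 9 + (-N - y) = 9 - N - y)
n = 86/3 (n = -3 - 95/(9 - 1*8 - ((4 + 2) - 4)²) = -3 - 95/(9 - 8 - (6 - 4)²) = -3 - 95/(9 - 8 - 1*2²) = -3 - 95/(9 - 8 - 1*4) = -3 - 95/(9 - 8 - 4) = -3 - 95/(-3) = -3 - 95*(-⅓) = -3 + 95/3 = 86/3 ≈ 28.667)
n² = (86/3)² = 7396/9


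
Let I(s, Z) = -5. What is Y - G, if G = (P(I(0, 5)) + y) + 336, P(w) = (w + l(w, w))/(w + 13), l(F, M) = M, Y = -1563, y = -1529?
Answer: -1475/4 ≈ -368.75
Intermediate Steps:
P(w) = 2*w/(13 + w) (P(w) = (w + w)/(w + 13) = (2*w)/(13 + w) = 2*w/(13 + w))
G = -4777/4 (G = (2*(-5)/(13 - 5) - 1529) + 336 = (2*(-5)/8 - 1529) + 336 = (2*(-5)*(⅛) - 1529) + 336 = (-5/4 - 1529) + 336 = -6121/4 + 336 = -4777/4 ≈ -1194.3)
Y - G = -1563 - 1*(-4777/4) = -1563 + 4777/4 = -1475/4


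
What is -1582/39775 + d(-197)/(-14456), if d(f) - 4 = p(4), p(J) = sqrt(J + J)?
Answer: -5757123/143746850 - sqrt(2)/7228 ≈ -0.040246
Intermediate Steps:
p(J) = sqrt(2)*sqrt(J) (p(J) = sqrt(2*J) = sqrt(2)*sqrt(J))
d(f) = 4 + 2*sqrt(2) (d(f) = 4 + sqrt(2)*sqrt(4) = 4 + sqrt(2)*2 = 4 + 2*sqrt(2))
-1582/39775 + d(-197)/(-14456) = -1582/39775 + (4 + 2*sqrt(2))/(-14456) = -1582*1/39775 + (4 + 2*sqrt(2))*(-1/14456) = -1582/39775 + (-1/3614 - sqrt(2)/7228) = -5757123/143746850 - sqrt(2)/7228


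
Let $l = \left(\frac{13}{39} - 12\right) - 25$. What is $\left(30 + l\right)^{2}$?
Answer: $\frac{400}{9} \approx 44.444$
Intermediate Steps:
$l = - \frac{110}{3}$ ($l = \left(13 \cdot \frac{1}{39} - 12\right) - 25 = \left(\frac{1}{3} - 12\right) - 25 = - \frac{35}{3} - 25 = - \frac{110}{3} \approx -36.667$)
$\left(30 + l\right)^{2} = \left(30 - \frac{110}{3}\right)^{2} = \left(- \frac{20}{3}\right)^{2} = \frac{400}{9}$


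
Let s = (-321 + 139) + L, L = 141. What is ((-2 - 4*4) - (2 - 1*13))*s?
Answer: 287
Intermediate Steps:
s = -41 (s = (-321 + 139) + 141 = -182 + 141 = -41)
((-2 - 4*4) - (2 - 1*13))*s = ((-2 - 4*4) - (2 - 1*13))*(-41) = ((-2 - 16) - (2 - 13))*(-41) = (-18 - 1*(-11))*(-41) = (-18 + 11)*(-41) = -7*(-41) = 287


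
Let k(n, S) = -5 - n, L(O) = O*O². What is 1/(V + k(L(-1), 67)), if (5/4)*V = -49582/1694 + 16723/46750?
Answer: -8999375/244145658 ≈ -0.036861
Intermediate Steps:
L(O) = O³
V = -208148158/8999375 (V = 4*(-49582/1694 + 16723/46750)/5 = 4*(-49582*1/1694 + 16723*(1/46750))/5 = 4*(-24791/847 + 16723/46750)/5 = (⅘)*(-104074079/3599750) = -208148158/8999375 ≈ -23.129)
1/(V + k(L(-1), 67)) = 1/(-208148158/8999375 + (-5 - 1*(-1)³)) = 1/(-208148158/8999375 + (-5 - 1*(-1))) = 1/(-208148158/8999375 + (-5 + 1)) = 1/(-208148158/8999375 - 4) = 1/(-244145658/8999375) = -8999375/244145658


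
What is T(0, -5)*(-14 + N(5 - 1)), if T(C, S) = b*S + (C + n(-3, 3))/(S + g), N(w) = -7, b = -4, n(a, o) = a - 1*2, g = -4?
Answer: -1295/3 ≈ -431.67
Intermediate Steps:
n(a, o) = -2 + a (n(a, o) = a - 2 = -2 + a)
T(C, S) = -4*S + (-5 + C)/(-4 + S) (T(C, S) = -4*S + (C + (-2 - 3))/(S - 4) = -4*S + (C - 5)/(-4 + S) = -4*S + (-5 + C)/(-4 + S))
T(0, -5)*(-14 + N(5 - 1)) = ((-5 + 0 - 4*(-5)**2 + 16*(-5))/(-4 - 5))*(-14 - 7) = ((-5 + 0 - 4*25 - 80)/(-9))*(-21) = -(-5 + 0 - 100 - 80)/9*(-21) = -1/9*(-185)*(-21) = (185/9)*(-21) = -1295/3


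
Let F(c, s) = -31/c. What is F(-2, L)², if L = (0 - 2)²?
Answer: 961/4 ≈ 240.25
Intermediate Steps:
L = 4 (L = (-2)² = 4)
F(-2, L)² = (-31/(-2))² = (-31*(-½))² = (31/2)² = 961/4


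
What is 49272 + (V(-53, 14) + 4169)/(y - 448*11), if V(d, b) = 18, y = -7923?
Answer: 633190285/12851 ≈ 49272.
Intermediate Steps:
49272 + (V(-53, 14) + 4169)/(y - 448*11) = 49272 + (18 + 4169)/(-7923 - 448*11) = 49272 + 4187/(-7923 - 4928) = 49272 + 4187/(-12851) = 49272 + 4187*(-1/12851) = 49272 - 4187/12851 = 633190285/12851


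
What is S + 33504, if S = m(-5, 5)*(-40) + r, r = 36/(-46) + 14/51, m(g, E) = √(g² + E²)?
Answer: 39299596/1173 - 200*√2 ≈ 33221.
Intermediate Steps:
m(g, E) = √(E² + g²)
r = -596/1173 (r = 36*(-1/46) + 14*(1/51) = -18/23 + 14/51 = -596/1173 ≈ -0.50810)
S = -596/1173 - 200*√2 (S = √(5² + (-5)²)*(-40) - 596/1173 = √(25 + 25)*(-40) - 596/1173 = √50*(-40) - 596/1173 = (5*√2)*(-40) - 596/1173 = -200*√2 - 596/1173 = -596/1173 - 200*√2 ≈ -283.35)
S + 33504 = (-596/1173 - 200*√2) + 33504 = 39299596/1173 - 200*√2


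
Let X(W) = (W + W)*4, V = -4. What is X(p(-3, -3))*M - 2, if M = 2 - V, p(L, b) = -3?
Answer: -146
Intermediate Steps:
M = 6 (M = 2 - 1*(-4) = 2 + 4 = 6)
X(W) = 8*W (X(W) = (2*W)*4 = 8*W)
X(p(-3, -3))*M - 2 = (8*(-3))*6 - 2 = -24*6 - 2 = -144 - 2 = -146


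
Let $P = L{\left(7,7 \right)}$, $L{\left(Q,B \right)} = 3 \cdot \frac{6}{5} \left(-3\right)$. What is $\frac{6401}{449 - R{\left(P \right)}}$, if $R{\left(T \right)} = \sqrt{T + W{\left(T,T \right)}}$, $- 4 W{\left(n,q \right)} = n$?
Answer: $\frac{28740490}{2016091} + \frac{57609 i \sqrt{10}}{2016091} \approx 14.256 + 0.090361 i$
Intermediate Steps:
$W{\left(n,q \right)} = - \frac{n}{4}$
$L{\left(Q,B \right)} = - \frac{54}{5}$ ($L{\left(Q,B \right)} = 3 \cdot 6 \cdot \frac{1}{5} \left(-3\right) = 3 \cdot \frac{6}{5} \left(-3\right) = \frac{18}{5} \left(-3\right) = - \frac{54}{5}$)
$P = - \frac{54}{5} \approx -10.8$
$R{\left(T \right)} = \frac{\sqrt{3} \sqrt{T}}{2}$ ($R{\left(T \right)} = \sqrt{T - \frac{T}{4}} = \sqrt{\frac{3 T}{4}} = \frac{\sqrt{3} \sqrt{T}}{2}$)
$\frac{6401}{449 - R{\left(P \right)}} = \frac{6401}{449 - \frac{\sqrt{3} \sqrt{- \frac{54}{5}}}{2}} = \frac{6401}{449 - \frac{\sqrt{3} \frac{3 i \sqrt{30}}{5}}{2}} = \frac{6401}{449 - \frac{9 i \sqrt{10}}{10}}$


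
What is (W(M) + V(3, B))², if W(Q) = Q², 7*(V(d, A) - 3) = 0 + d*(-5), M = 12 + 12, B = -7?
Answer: 16305444/49 ≈ 3.3276e+5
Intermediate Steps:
M = 24
V(d, A) = 3 - 5*d/7 (V(d, A) = 3 + (0 + d*(-5))/7 = 3 + (0 - 5*d)/7 = 3 + (-5*d)/7 = 3 - 5*d/7)
(W(M) + V(3, B))² = (24² + (3 - 5/7*3))² = (576 + (3 - 15/7))² = (576 + 6/7)² = (4038/7)² = 16305444/49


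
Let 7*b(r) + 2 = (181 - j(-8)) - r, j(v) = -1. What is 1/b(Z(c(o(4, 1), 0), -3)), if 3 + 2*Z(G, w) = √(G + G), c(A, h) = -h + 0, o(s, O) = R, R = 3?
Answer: 14/363 ≈ 0.038567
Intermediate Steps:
o(s, O) = 3
c(A, h) = -h
Z(G, w) = -3/2 + √2*√G/2 (Z(G, w) = -3/2 + √(G + G)/2 = -3/2 + √(2*G)/2 = -3/2 + (√2*√G)/2 = -3/2 + √2*√G/2)
b(r) = 180/7 - r/7 (b(r) = -2/7 + ((181 - 1*(-1)) - r)/7 = -2/7 + ((181 + 1) - r)/7 = -2/7 + (182 - r)/7 = -2/7 + (26 - r/7) = 180/7 - r/7)
1/b(Z(c(o(4, 1), 0), -3)) = 1/(180/7 - (-3/2 + √2*√(-1*0)/2)/7) = 1/(180/7 - (-3/2 + √2*√0/2)/7) = 1/(180/7 - (-3/2 + (½)*√2*0)/7) = 1/(180/7 - (-3/2 + 0)/7) = 1/(180/7 - ⅐*(-3/2)) = 1/(180/7 + 3/14) = 1/(363/14) = 14/363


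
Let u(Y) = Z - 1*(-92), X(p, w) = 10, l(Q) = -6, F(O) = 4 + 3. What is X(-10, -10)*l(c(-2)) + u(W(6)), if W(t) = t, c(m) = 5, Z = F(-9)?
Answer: 39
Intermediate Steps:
F(O) = 7
Z = 7
u(Y) = 99 (u(Y) = 7 - 1*(-92) = 7 + 92 = 99)
X(-10, -10)*l(c(-2)) + u(W(6)) = 10*(-6) + 99 = -60 + 99 = 39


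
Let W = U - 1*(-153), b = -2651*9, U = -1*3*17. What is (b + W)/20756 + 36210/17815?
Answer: 65668761/73953628 ≈ 0.88797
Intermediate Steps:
U = -51 (U = -3*17 = -51)
b = -23859
W = 102 (W = -51 - 1*(-153) = -51 + 153 = 102)
(b + W)/20756 + 36210/17815 = (-23859 + 102)/20756 + 36210/17815 = -23757*1/20756 + 36210*(1/17815) = -23757/20756 + 7242/3563 = 65668761/73953628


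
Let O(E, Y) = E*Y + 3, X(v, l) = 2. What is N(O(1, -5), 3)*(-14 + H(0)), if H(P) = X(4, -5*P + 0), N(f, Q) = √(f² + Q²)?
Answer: -12*√13 ≈ -43.267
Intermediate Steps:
O(E, Y) = 3 + E*Y
N(f, Q) = √(Q² + f²)
H(P) = 2
N(O(1, -5), 3)*(-14 + H(0)) = √(3² + (3 + 1*(-5))²)*(-14 + 2) = √(9 + (3 - 5)²)*(-12) = √(9 + (-2)²)*(-12) = √(9 + 4)*(-12) = √13*(-12) = -12*√13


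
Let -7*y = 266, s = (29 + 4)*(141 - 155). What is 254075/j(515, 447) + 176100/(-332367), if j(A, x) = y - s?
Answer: 28123826375/46974536 ≈ 598.70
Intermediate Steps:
s = -462 (s = 33*(-14) = -462)
y = -38 (y = -⅐*266 = -38)
j(A, x) = 424 (j(A, x) = -38 - 1*(-462) = -38 + 462 = 424)
254075/j(515, 447) + 176100/(-332367) = 254075/424 + 176100/(-332367) = 254075*(1/424) + 176100*(-1/332367) = 254075/424 - 58700/110789 = 28123826375/46974536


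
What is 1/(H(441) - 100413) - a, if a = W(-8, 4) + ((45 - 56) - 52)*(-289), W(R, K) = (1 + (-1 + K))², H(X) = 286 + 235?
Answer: -1820331917/99892 ≈ -18223.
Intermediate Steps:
H(X) = 521
W(R, K) = K²
a = 18223 (a = 4² + ((45 - 56) - 52)*(-289) = 16 + (-11 - 52)*(-289) = 16 - 63*(-289) = 16 + 18207 = 18223)
1/(H(441) - 100413) - a = 1/(521 - 100413) - 1*18223 = 1/(-99892) - 18223 = -1/99892 - 18223 = -1820331917/99892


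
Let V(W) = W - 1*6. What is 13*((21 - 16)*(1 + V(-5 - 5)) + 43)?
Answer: -416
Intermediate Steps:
V(W) = -6 + W (V(W) = W - 6 = -6 + W)
13*((21 - 16)*(1 + V(-5 - 5)) + 43) = 13*((21 - 16)*(1 + (-6 + (-5 - 5))) + 43) = 13*(5*(1 + (-6 - 10)) + 43) = 13*(5*(1 - 16) + 43) = 13*(5*(-15) + 43) = 13*(-75 + 43) = 13*(-32) = -416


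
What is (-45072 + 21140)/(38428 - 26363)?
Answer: -23932/12065 ≈ -1.9836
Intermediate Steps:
(-45072 + 21140)/(38428 - 26363) = -23932/12065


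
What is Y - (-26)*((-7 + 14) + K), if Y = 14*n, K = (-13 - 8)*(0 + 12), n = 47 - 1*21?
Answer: -6006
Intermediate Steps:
n = 26 (n = 47 - 21 = 26)
K = -252 (K = -21*12 = -252)
Y = 364 (Y = 14*26 = 364)
Y - (-26)*((-7 + 14) + K) = 364 - (-26)*((-7 + 14) - 252) = 364 - (-26)*(7 - 252) = 364 - (-26)*(-245) = 364 - 1*6370 = 364 - 6370 = -6006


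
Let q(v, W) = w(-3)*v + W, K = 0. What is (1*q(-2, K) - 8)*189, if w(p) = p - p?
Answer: -1512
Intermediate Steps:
w(p) = 0
q(v, W) = W (q(v, W) = 0*v + W = 0 + W = W)
(1*q(-2, K) - 8)*189 = (1*0 - 8)*189 = (0 - 8)*189 = -8*189 = -1512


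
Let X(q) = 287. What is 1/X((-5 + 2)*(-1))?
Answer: 1/287 ≈ 0.0034843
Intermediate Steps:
1/X((-5 + 2)*(-1)) = 1/287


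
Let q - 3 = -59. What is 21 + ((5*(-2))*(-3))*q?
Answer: -1659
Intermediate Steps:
q = -56 (q = 3 - 59 = -56)
21 + ((5*(-2))*(-3))*q = 21 + ((5*(-2))*(-3))*(-56) = 21 - 10*(-3)*(-56) = 21 + 30*(-56) = 21 - 1680 = -1659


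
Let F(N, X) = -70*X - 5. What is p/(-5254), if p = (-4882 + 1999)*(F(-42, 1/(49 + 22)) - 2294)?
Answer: -470791017/373034 ≈ -1262.1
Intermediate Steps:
F(N, X) = -5 - 70*X
p = 470791017/71 (p = (-4882 + 1999)*((-5 - 70/(49 + 22)) - 2294) = -2883*((-5 - 70/71) - 2294) = -2883*(-425/71 - 2294) = -2883*(-163299/71) = 470791017/71 ≈ 6.6309e+6)
p/(-5254) = (470791017/71)/(-5254) = (470791017/71)*(-1/5254) = -470791017/373034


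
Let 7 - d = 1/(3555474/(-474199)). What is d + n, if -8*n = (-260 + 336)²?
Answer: -2541689711/3555474 ≈ -714.87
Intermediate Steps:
n = -722 (n = -(-260 + 336)²/8 = -⅛*76² = -⅛*5776 = -722)
d = 25362517/3555474 (d = 7 - 1/(3555474/(-474199)) = 7 - 1/(3555474*(-1/474199)) = 7 - 1/(-3555474/474199) = 7 - 1*(-474199/3555474) = 7 + 474199/3555474 = 25362517/3555474 ≈ 7.1334)
d + n = 25362517/3555474 - 722 = -2541689711/3555474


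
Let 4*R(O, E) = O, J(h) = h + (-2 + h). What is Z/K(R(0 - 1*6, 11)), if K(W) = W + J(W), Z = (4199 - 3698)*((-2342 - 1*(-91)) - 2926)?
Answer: 5187354/13 ≈ 3.9903e+5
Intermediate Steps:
Z = -2593677 (Z = 501*((-2342 + 91) - 2926) = 501*(-2251 - 2926) = 501*(-5177) = -2593677)
J(h) = -2 + 2*h
R(O, E) = O/4
K(W) = -2 + 3*W (K(W) = W + (-2 + 2*W) = -2 + 3*W)
Z/K(R(0 - 1*6, 11)) = -2593677/(-2 + 3*((0 - 1*6)/4)) = -2593677/(-2 + 3*((0 - 6)/4)) = -2593677/(-2 + 3*((1/4)*(-6))) = -2593677/(-2 + 3*(-3/2)) = -2593677/(-2 - 9/2) = -2593677/(-13/2) = -2593677*(-2/13) = 5187354/13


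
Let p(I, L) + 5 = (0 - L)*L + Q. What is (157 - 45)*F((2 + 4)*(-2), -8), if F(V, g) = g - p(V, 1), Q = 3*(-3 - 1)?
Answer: 1120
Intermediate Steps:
Q = -12 (Q = 3*(-4) = -12)
p(I, L) = -17 - L² (p(I, L) = -5 + ((0 - L)*L - 12) = -5 + ((-L)*L - 12) = -5 + (-L² - 12) = -5 + (-12 - L²) = -17 - L²)
F(V, g) = 18 + g (F(V, g) = g - (-17 - 1*1²) = g - (-17 - 1*1) = g - (-17 - 1) = g - 1*(-18) = g + 18 = 18 + g)
(157 - 45)*F((2 + 4)*(-2), -8) = (157 - 45)*(18 - 8) = 112*10 = 1120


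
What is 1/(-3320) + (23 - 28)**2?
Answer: 82999/3320 ≈ 25.000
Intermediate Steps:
1/(-3320) + (23 - 28)**2 = -1/3320 + (-5)**2 = -1/3320 + 25 = 82999/3320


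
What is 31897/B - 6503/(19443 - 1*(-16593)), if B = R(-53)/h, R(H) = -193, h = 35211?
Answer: -5781849053813/993564 ≈ -5.8193e+6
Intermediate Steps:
B = -193/35211 ≈ -0.0054812
31897/B - 6503/(19443 - 1*(-16593)) = 31897/(-193/35211) - 6503/(19443 - 1*(-16593)) = 31897*(-35211/193) - 6503/(19443 + 16593) = -1123125267/193 - 6503/36036 = -1123125267/193 - 6503*1/36036 = -1123125267/193 - 929/5148 = -5781849053813/993564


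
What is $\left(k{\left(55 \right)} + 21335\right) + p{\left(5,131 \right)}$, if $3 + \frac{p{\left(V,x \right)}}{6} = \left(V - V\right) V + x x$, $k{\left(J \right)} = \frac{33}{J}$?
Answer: $\frac{621418}{5} \approx 1.2428 \cdot 10^{5}$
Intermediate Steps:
$p{\left(V,x \right)} = -18 + 6 x^{2}$ ($p{\left(V,x \right)} = -18 + 6 \left(\left(V - V\right) V + x x\right) = -18 + 6 \left(0 V + x^{2}\right) = -18 + 6 \left(0 + x^{2}\right) = -18 + 6 x^{2}$)
$\left(k{\left(55 \right)} + 21335\right) + p{\left(5,131 \right)} = \left(\frac{33}{55} + 21335\right) - \left(18 - 6 \cdot 131^{2}\right) = \left(33 \cdot \frac{1}{55} + 21335\right) + \left(-18 + 6 \cdot 17161\right) = \left(\frac{3}{5} + 21335\right) + \left(-18 + 102966\right) = \frac{106678}{5} + 102948 = \frac{621418}{5}$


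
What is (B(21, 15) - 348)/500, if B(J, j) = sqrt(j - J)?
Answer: -87/125 + I*sqrt(6)/500 ≈ -0.696 + 0.004899*I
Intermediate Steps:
(B(21, 15) - 348)/500 = (sqrt(15 - 1*21) - 348)/500 = (sqrt(15 - 21) - 348)*(1/500) = (sqrt(-6) - 348)*(1/500) = (I*sqrt(6) - 348)*(1/500) = (-348 + I*sqrt(6))*(1/500) = -87/125 + I*sqrt(6)/500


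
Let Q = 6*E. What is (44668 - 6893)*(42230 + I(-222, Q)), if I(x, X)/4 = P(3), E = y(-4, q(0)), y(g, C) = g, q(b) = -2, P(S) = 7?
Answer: 1596295950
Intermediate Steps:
E = -4
Q = -24 (Q = 6*(-4) = -24)
I(x, X) = 28 (I(x, X) = 4*7 = 28)
(44668 - 6893)*(42230 + I(-222, Q)) = (44668 - 6893)*(42230 + 28) = 37775*42258 = 1596295950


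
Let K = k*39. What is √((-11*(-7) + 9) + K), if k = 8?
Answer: √398 ≈ 19.950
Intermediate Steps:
K = 312 (K = 8*39 = 312)
√((-11*(-7) + 9) + K) = √((-11*(-7) + 9) + 312) = √((77 + 9) + 312) = √(86 + 312) = √398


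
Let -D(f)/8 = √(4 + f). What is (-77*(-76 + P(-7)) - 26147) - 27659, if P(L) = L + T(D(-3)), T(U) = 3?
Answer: -47646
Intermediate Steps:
D(f) = -8*√(4 + f)
P(L) = 3 + L (P(L) = L + 3 = 3 + L)
(-77*(-76 + P(-7)) - 26147) - 27659 = (-77*(-76 + (3 - 7)) - 26147) - 27659 = (-77*(-76 - 4) - 26147) - 27659 = (-77*(-80) - 26147) - 27659 = (6160 - 26147) - 27659 = -19987 - 27659 = -47646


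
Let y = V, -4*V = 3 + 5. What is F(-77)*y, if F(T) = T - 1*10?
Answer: 174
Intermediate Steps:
F(T) = -10 + T (F(T) = T - 10 = -10 + T)
V = -2 (V = -(3 + 5)/4 = -¼*8 = -2)
y = -2
F(-77)*y = (-10 - 77)*(-2) = -87*(-2) = 174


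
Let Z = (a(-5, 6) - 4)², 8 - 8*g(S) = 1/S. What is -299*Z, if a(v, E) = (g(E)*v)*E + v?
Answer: -28180451/64 ≈ -4.4032e+5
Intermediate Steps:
g(S) = 1 - 1/(8*S)
a(v, E) = v + v*(-⅛ + E) (a(v, E) = (((-⅛ + E)/E)*v)*E + v = (v*(-⅛ + E)/E)*E + v = v*(-⅛ + E) + v = v + v*(-⅛ + E))
Z = 94249/64 (Z = ((⅛)*(-5)*(7 + 8*6) - 4)² = ((⅛)*(-5)*(7 + 48) - 4)² = ((⅛)*(-5)*55 - 4)² = (-275/8 - 4)² = (-307/8)² = 94249/64 ≈ 1472.6)
-299*Z = -299*94249/64 = -28180451/64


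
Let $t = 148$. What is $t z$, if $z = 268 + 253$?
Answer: $77108$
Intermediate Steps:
$z = 521$
$t z = 148 \cdot 521 = 77108$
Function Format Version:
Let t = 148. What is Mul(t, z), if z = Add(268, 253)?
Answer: 77108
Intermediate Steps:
z = 521
Mul(t, z) = Mul(148, 521) = 77108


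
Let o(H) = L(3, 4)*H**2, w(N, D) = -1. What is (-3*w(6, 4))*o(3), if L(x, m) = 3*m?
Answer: 324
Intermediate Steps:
o(H) = 12*H**2 (o(H) = (3*4)*H**2 = 12*H**2)
(-3*w(6, 4))*o(3) = (-3*(-1))*(12*3**2) = 3*(12*9) = 3*108 = 324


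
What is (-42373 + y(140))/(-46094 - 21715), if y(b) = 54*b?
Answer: 34813/67809 ≈ 0.51340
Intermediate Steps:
(-42373 + y(140))/(-46094 - 21715) = (-42373 + 54*140)/(-46094 - 21715) = (-42373 + 7560)/(-67809) = -34813*(-1/67809) = 34813/67809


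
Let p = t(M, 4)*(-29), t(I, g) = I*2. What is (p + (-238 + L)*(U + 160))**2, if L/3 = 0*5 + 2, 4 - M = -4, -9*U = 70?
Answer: 103694304256/81 ≈ 1.2802e+9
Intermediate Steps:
U = -70/9 (U = -1/9*70 = -70/9 ≈ -7.7778)
M = 8 (M = 4 - 1*(-4) = 4 + 4 = 8)
t(I, g) = 2*I
L = 6 (L = 3*(0*5 + 2) = 3*(0 + 2) = 3*2 = 6)
p = -464 (p = (2*8)*(-29) = 16*(-29) = -464)
(p + (-238 + L)*(U + 160))**2 = (-464 + (-238 + 6)*(-70/9 + 160))**2 = (-464 - 232*1370/9)**2 = (-464 - 317840/9)**2 = (-322016/9)**2 = 103694304256/81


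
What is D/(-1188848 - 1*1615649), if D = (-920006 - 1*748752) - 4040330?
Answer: 5709088/2804497 ≈ 2.0357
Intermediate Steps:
D = -5709088 (D = (-920006 - 748752) - 4040330 = -1668758 - 4040330 = -5709088)
D/(-1188848 - 1*1615649) = -5709088/(-1188848 - 1*1615649) = -5709088/(-1188848 - 1615649) = -5709088/(-2804497) = -5709088*(-1/2804497) = 5709088/2804497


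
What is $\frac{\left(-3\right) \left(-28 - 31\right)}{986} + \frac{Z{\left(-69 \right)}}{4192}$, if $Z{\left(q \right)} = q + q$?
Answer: $\frac{151479}{1033328} \approx 0.14659$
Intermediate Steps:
$Z{\left(q \right)} = 2 q$
$\frac{\left(-3\right) \left(-28 - 31\right)}{986} + \frac{Z{\left(-69 \right)}}{4192} = \frac{\left(-3\right) \left(-28 - 31\right)}{986} + \frac{2 \left(-69\right)}{4192} = \left(-3\right) \left(-59\right) \frac{1}{986} - \frac{69}{2096} = 177 \cdot \frac{1}{986} - \frac{69}{2096} = \frac{177}{986} - \frac{69}{2096} = \frac{151479}{1033328}$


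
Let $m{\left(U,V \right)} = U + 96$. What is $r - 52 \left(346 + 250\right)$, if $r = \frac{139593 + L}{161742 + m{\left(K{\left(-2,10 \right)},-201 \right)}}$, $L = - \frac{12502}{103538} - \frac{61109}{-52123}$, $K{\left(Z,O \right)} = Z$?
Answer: $- \frac{13533553115122283105}{436691074777732} \approx -30991.0$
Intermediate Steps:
$m{\left(U,V \right)} = 96 + U$
$L = \frac{2837730948}{2698355587}$ ($L = \left(-12502\right) \frac{1}{103538} - - \frac{61109}{52123} = - \frac{6251}{51769} + \frac{61109}{52123} = \frac{2837730948}{2698355587} \approx 1.0517$)
$r = \frac{376674389187039}{436691074777732}$ ($r = \frac{139593 + \frac{2837730948}{2698355587}}{161742 + \left(96 - 2\right)} = \frac{376674389187039}{2698355587 \left(161742 + 94\right)} = \frac{376674389187039}{2698355587 \cdot 161836} = \frac{376674389187039}{2698355587} \cdot \frac{1}{161836} = \frac{376674389187039}{436691074777732} \approx 0.86257$)
$r - 52 \left(346 + 250\right) = \frac{376674389187039}{436691074777732} - 52 \left(346 + 250\right) = \frac{376674389187039}{436691074777732} - 52 \cdot 596 = \frac{376674389187039}{436691074777732} - 30992 = - \frac{13533553115122283105}{436691074777732}$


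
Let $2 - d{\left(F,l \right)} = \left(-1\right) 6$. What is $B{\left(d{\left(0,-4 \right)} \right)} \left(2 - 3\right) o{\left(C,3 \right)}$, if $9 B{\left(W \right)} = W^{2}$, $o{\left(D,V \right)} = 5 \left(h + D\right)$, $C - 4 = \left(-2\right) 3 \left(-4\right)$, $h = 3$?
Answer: $- \frac{9920}{9} \approx -1102.2$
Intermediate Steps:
$d{\left(F,l \right)} = 8$ ($d{\left(F,l \right)} = 2 - \left(-1\right) 6 = 2 - -6 = 2 + 6 = 8$)
$C = 28$ ($C = 4 + \left(-2\right) 3 \left(-4\right) = 4 - -24 = 4 + 24 = 28$)
$o{\left(D,V \right)} = 15 + 5 D$ ($o{\left(D,V \right)} = 5 \left(3 + D\right) = 15 + 5 D$)
$B{\left(W \right)} = \frac{W^{2}}{9}$
$B{\left(d{\left(0,-4 \right)} \right)} \left(2 - 3\right) o{\left(C,3 \right)} = \frac{8^{2}}{9} \left(2 - 3\right) \left(15 + 5 \cdot 28\right) = \frac{1}{9} \cdot 64 \left(- (15 + 140)\right) = \frac{64 \left(\left(-1\right) 155\right)}{9} = \frac{64}{9} \left(-155\right) = - \frac{9920}{9}$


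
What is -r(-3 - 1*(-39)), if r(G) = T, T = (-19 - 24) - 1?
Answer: 44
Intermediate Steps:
T = -44 (T = -43 - 1 = -44)
r(G) = -44
-r(-3 - 1*(-39)) = -1*(-44) = 44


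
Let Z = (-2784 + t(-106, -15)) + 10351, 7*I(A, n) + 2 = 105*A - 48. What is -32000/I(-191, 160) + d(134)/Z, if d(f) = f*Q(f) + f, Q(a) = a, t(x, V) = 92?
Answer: 46207010/3421871 ≈ 13.503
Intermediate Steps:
I(A, n) = -50/7 + 15*A (I(A, n) = -2/7 + (105*A - 48)/7 = -2/7 + (-48 + 105*A)/7 = -2/7 + (-48/7 + 15*A) = -50/7 + 15*A)
Z = 7659 (Z = (-2784 + 92) + 10351 = -2692 + 10351 = 7659)
d(f) = f + f² (d(f) = f*f + f = f² + f = f + f²)
-32000/I(-191, 160) + d(134)/Z = -32000/(-50/7 + 15*(-191)) + (134*(1 + 134))/7659 = -32000/(-50/7 - 2865) + (134*135)*(1/7659) = -32000/(-20105/7) + 18090*(1/7659) = -32000*(-7/20105) + 2010/851 = 44800/4021 + 2010/851 = 46207010/3421871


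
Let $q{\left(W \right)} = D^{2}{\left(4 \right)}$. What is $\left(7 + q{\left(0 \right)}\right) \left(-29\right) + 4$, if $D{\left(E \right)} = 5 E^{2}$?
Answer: $-185799$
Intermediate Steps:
$q{\left(W \right)} = 6400$ ($q{\left(W \right)} = \left(5 \cdot 4^{2}\right)^{2} = \left(5 \cdot 16\right)^{2} = 80^{2} = 6400$)
$\left(7 + q{\left(0 \right)}\right) \left(-29\right) + 4 = \left(7 + 6400\right) \left(-29\right) + 4 = 6407 \left(-29\right) + 4 = -185803 + 4 = -185799$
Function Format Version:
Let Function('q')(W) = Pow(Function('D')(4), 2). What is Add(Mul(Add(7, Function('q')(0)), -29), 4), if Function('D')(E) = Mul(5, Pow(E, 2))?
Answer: -185799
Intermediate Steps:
Function('q')(W) = 6400 (Function('q')(W) = Pow(Mul(5, Pow(4, 2)), 2) = Pow(Mul(5, 16), 2) = Pow(80, 2) = 6400)
Add(Mul(Add(7, Function('q')(0)), -29), 4) = Add(Mul(Add(7, 6400), -29), 4) = Add(Mul(6407, -29), 4) = Add(-185803, 4) = -185799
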